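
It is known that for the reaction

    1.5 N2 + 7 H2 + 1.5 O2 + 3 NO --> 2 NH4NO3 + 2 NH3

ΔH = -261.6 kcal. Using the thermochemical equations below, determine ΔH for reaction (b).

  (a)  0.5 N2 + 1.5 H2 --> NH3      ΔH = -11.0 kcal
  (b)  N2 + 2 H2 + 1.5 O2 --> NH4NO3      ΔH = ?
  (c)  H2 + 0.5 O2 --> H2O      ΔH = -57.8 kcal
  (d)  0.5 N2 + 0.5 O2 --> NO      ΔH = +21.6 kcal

ΔH = -87.4 kcal

(a) × 2 (scale by 2 for the 2 NH3): (2)·(-11.0) = -22.0 kcal
(b) × 2 (scale by 2 for the 2 NH4NO3): contributes 2·x
(c): not needed (H2O appears nowhere else).
(d) reversed and × 3 (NO must end up as a reactant; scale by 3 for the 3 NO): (-3)·(+21.6) = -64.8 kcal
-261.6 = (-22.0) + (-64.8) + 2·x
x = (-261.6 − (-86.8)) / (2) = -87.4 kcal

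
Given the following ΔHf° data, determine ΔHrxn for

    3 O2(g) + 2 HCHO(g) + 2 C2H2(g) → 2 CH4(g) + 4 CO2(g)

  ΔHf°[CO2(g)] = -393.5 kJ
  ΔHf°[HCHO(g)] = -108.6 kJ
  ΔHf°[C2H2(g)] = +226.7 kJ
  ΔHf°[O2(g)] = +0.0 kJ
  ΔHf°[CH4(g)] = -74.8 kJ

ΔHrxn = -1959.8 kJ

ΔH°rxn = Σ nΔHf°(products) − Σ nΔHf°(reactants).
Products: 2·(-74.8) + 4·(-393.5) = -1723.6
Reactants: 3·(+0.0) + 2·(-108.6) + 2·(+226.7) = +236.2
ΔHrxn = (-1723.6) − (+236.2) = -1959.8 kJ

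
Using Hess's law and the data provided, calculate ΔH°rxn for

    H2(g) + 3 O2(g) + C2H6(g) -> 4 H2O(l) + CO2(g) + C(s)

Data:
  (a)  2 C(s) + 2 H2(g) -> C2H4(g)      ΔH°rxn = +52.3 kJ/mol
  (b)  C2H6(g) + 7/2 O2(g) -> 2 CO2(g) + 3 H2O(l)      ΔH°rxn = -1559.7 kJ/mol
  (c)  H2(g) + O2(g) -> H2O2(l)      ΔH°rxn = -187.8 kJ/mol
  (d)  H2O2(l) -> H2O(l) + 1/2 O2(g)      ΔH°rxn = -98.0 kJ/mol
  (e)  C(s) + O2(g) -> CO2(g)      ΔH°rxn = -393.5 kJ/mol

ΔH°rxn = -1452.0 kJ/mol

(a): not needed (C2H4(g) appears nowhere else).
(b) as written (C2H6(g) already on the reactant side): -1559.7 kJ/mol
(c) as written: -187.8 kJ/mol
(d) as written: -98.0 kJ/mol
(e) reversed: +393.5 kJ/mol
Summing the manipulated equations, ΔH°rxn = (1)·(-1559.7) + (1)·(-187.8) + (1)·(-98.0) + (-1)·(-393.5) = -1452.0 kJ/mol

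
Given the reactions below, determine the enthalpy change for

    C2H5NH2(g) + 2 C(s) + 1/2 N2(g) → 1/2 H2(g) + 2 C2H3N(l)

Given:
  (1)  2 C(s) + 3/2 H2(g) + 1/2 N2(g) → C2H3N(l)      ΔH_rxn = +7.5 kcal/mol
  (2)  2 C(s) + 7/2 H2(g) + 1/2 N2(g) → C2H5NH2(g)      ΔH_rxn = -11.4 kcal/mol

(1) × 2: (2)·(+7.5) = +15.0 kcal/mol
(2) reversed: +11.4 kcal/mol
By Hess's law, ΔH_rxn = (+15.0) + (+11.4) = 26.4 kcal/mol

ΔH_rxn = 26.4 kcal/mol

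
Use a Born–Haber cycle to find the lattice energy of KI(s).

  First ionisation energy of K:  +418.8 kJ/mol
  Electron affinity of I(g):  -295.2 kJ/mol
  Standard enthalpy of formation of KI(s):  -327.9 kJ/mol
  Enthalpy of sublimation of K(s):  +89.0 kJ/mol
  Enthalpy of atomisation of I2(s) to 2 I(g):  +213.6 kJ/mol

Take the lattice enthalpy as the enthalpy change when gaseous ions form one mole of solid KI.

ΔHf° = 1·ΔHsub + 1·(ΣIE) + 1/2·D(I2) + 1·EA + U
-327.9 = 1·(+89.0) + 1·(+418.8) + 1/2·(+213.6) + 1·(-295.2) + U
U = -327.9 − (+319.4) = -647.3 kJ/mol

U = -647.3 kJ/mol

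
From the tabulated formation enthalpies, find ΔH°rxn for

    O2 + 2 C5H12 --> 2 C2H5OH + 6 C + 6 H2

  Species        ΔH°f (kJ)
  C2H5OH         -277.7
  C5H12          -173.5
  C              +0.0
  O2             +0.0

ΔH°rxn = -208.4 kJ

ΔH°rxn = Σ nΔHf°(products) − Σ nΔHf°(reactants).
Products: 2·(-277.7) + 6·(+0.0) + 6·(+0.0) = -555.4
Reactants: 1·(+0.0) + 2·(-173.5) = -347.0
ΔH°rxn = (-555.4) − (-347.0) = -208.4 kJ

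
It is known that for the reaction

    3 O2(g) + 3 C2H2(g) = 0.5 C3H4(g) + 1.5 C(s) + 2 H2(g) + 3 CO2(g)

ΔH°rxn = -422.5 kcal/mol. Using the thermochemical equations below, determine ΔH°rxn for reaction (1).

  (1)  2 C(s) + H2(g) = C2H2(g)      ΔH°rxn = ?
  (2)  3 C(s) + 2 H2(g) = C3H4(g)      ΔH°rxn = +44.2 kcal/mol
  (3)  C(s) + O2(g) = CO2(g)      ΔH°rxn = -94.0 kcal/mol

ΔH°rxn = 54.2 kcal/mol

(1) reversed and × 3: contributes −3·x
(2) × 1/2: (1/2)·(+44.2) = +22.1 kcal/mol
(3) × 3: (3)·(-94.0) = -282.0 kcal/mol
-422.5 = (+22.1) + (-282.0) − 3·x
x = (-422.5 − (-259.9)) / (-3) = 54.2 kcal/mol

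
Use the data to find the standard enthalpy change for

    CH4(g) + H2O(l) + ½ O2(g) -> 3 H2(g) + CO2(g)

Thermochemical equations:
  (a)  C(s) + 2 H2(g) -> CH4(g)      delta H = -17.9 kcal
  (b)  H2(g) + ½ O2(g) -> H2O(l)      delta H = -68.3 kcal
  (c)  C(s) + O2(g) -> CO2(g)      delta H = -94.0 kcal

(a) reversed (CH4(g) must end up as a reactant): +17.9 kcal
(b) reversed (H2O(l) must end up as a reactant): +68.3 kcal
(c) as written (CO2(g) already on the product side): -94.0 kcal
delta H = (-1)·(-17.9) + (-1)·(-68.3) + (1)·(-94.0) = -7.8 kcal

delta H = -7.8 kcal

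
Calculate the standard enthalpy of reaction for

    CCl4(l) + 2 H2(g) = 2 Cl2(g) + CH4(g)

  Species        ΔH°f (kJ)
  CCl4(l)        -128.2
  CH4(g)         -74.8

ΔHrxn = 53.4 kJ

Products: 2·(+0.0) + 1·(-74.8) = -74.8
Reactants: 1·(-128.2) + 2·(+0.0) = -128.2
ΔHrxn = (-74.8) − (-128.2) = 53.4 kJ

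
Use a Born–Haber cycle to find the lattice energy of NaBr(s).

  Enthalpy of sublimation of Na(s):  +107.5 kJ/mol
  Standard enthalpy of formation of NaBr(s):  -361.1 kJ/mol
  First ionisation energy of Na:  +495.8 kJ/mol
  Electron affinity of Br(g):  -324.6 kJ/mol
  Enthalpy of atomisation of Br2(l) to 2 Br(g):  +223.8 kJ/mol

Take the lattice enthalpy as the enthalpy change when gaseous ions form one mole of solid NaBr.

ΔHf° = 1·ΔHsub + 1·(ΣIE) + 1/2·D(Br2) + 1·EA + U
-361.1 = 1·(+107.5) + 1·(+495.8) + 1/2·(+223.8) + 1·(-324.6) + U
U = -361.1 − (+390.6) = -751.7 kJ/mol

U = -751.7 kJ/mol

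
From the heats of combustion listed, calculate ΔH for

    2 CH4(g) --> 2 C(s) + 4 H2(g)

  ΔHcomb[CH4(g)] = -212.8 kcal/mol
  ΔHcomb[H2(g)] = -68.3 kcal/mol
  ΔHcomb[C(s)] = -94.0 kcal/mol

Using ΔH = Σ nΔHc°(reactants) − Σ nΔHc°(products):
= [2·(-212.8)] − [2·(-94.0) + 4·(-68.3)]
= 35.6 kcal/mol

ΔH = 35.6 kcal/mol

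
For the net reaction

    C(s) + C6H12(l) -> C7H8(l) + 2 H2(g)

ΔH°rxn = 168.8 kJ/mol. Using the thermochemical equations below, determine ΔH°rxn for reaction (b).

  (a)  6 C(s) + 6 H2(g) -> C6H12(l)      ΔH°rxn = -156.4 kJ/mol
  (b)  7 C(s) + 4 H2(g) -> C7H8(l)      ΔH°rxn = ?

ΔH°rxn = 12.4 kJ/mol

(a) reversed: +156.4 kJ/mol
(b) as written: contributes x
+168.8 = (+156.4) + x
x = (+168.8 − (+156.4)) / (1) = 12.4 kJ/mol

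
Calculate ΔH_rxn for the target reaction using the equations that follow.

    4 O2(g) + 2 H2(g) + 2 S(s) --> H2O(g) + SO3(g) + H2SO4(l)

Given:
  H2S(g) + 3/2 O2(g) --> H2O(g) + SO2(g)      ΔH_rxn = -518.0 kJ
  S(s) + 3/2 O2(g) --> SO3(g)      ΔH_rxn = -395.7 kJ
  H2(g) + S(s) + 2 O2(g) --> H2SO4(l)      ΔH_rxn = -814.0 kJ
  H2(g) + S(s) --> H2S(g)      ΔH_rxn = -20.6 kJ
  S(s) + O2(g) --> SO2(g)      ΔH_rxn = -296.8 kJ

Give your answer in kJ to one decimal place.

ΔH_rxn = -1451.5 kJ

equation 1 as written: -518.0 kJ
equation 2 as written: -395.7 kJ
equation 3 as written: -814.0 kJ
equation 4 as written: -20.6 kJ
equation 5 reversed: +296.8 kJ
ΔH_rxn = (1)·(-518.0) + (1)·(-395.7) + (1)·(-814.0) + (1)·(-20.6) + (-1)·(-296.8) = -1451.5 kJ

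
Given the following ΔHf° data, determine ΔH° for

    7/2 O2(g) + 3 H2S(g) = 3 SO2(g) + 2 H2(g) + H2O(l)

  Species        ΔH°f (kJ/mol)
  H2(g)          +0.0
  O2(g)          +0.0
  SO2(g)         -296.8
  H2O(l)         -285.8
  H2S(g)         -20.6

ΔH° = -1114.4 kJ/mol

Products: 3·(-296.8) + 2·(+0.0) + 1·(-285.8) = -1176.2
Reactants: 7/2·(+0.0) + 3·(-20.6) = -61.8
ΔH° = (-1176.2) − (-61.8) = -1114.4 kJ/mol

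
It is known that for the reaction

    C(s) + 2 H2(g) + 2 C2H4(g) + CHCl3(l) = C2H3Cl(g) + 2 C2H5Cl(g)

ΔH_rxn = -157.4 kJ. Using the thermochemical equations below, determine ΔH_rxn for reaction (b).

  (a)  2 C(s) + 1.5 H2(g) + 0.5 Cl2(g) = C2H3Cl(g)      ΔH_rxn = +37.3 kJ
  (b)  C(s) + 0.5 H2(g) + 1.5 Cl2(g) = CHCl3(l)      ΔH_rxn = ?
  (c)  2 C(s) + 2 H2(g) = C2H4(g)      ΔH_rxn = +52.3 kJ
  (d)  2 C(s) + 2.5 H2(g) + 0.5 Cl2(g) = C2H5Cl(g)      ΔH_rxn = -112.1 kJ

(a) as written: +37.3 kJ
(b) reversed: contributes −x
(c) reversed and × 2: (-2)·(+52.3) = -104.6 kJ
(d) × 2: (2)·(-112.1) = -224.2 kJ
-157.4 = (+37.3) + (-104.6) + (-224.2) − x
x = (-157.4 − (-291.5)) / (-1) = -134.1 kJ

ΔH_rxn = -134.1 kJ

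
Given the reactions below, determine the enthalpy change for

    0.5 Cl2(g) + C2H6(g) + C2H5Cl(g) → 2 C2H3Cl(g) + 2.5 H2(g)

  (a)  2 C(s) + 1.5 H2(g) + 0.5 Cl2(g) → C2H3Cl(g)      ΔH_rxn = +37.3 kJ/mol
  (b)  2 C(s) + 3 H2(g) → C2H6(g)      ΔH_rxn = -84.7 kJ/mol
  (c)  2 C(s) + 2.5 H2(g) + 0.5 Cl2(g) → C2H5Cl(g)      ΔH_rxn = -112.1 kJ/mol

(a) × 2: (2)·(+37.3) = +74.6 kJ/mol
(b) reversed: +84.7 kJ/mol
(c) reversed: +112.1 kJ/mol
ΔH_rxn = (2)·(+37.3) + (-1)·(-84.7) + (-1)·(-112.1) = 271.4 kJ/mol

ΔH_rxn = 271.4 kJ/mol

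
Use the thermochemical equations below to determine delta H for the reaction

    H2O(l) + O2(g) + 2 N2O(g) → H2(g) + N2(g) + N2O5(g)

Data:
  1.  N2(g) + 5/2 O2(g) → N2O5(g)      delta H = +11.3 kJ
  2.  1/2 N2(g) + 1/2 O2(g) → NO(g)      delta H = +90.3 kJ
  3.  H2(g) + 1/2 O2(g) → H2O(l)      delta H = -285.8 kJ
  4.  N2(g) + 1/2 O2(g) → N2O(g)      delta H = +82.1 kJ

delta H = 132.9 kJ

eq. 1 as written (N2O5(g) already on the product side): +11.3 kJ
eq. 2: not needed (NO(g) appears nowhere else).
eq. 3 reversed (H2O(l) must end up as a reactant): +285.8 kJ
eq. 4 reversed and × 2 (N2O(g) must end up as a reactant; ×2 to match 2 N2O(g) in the target): (-2)·(+82.1) = -164.2 kJ
Summing the manipulated equations, delta H = (1)·(+11.3) + (-1)·(-285.8) + (-2)·(+82.1) = 132.9 kJ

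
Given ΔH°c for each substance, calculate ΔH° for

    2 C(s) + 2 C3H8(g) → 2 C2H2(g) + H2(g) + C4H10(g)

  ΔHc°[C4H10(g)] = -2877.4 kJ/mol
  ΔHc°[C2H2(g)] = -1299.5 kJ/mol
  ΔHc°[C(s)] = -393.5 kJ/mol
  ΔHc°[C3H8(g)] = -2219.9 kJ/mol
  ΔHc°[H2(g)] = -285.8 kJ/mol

ΔH° = 535.4 kJ/mol

With combustion enthalpies, reactants minus products:
= [2·(-393.5) + 2·(-2219.9)] − [2·(-1299.5) + 1·(-285.8) + 1·(-2877.4)]
= 535.4 kJ/mol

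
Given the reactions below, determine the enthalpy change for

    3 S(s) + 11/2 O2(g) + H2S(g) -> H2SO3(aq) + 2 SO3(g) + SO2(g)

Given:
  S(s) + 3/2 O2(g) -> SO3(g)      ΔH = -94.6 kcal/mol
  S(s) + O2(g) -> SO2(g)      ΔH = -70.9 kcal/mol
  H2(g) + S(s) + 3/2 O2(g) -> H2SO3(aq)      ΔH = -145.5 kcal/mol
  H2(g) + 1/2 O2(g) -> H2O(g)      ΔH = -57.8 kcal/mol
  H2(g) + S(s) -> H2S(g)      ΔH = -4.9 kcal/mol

equation 1 × 2: (2)·(-94.6) = -189.2 kcal/mol
equation 2 as written: -70.9 kcal/mol
equation 3 as written: -145.5 kcal/mol
equation 4: not needed.
equation 5 reversed: +4.9 kcal/mol
ΔH = (-189.2) + (-70.9) + (-145.5) + (+4.9) = -400.7 kcal/mol

ΔH = -400.7 kcal/mol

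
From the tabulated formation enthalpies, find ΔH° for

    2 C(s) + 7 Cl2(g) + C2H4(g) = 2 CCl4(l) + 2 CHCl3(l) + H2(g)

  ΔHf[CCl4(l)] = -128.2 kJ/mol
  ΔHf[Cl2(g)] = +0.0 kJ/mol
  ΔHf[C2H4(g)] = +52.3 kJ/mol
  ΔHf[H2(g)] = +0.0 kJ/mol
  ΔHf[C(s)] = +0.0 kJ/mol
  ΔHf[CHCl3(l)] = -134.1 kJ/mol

Products: 2·(-128.2) + 2·(-134.1) + 1·(+0.0) = -524.6
Reactants: 2·(+0.0) + 7·(+0.0) + 1·(+52.3) = +52.3
ΔH° = (-524.6) − (+52.3) = -576.9 kJ/mol

ΔH° = -576.9 kJ/mol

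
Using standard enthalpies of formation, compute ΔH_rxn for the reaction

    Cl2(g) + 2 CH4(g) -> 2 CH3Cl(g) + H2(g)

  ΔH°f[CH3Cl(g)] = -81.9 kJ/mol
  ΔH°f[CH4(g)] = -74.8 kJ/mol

ΔH_rxn = -14.2 kJ/mol

ΔH°rxn = Σ nΔHf°(products) − Σ nΔHf°(reactants).
Products: 2·(-81.9) + 1·(+0.0) = -163.8
Reactants: 1·(+0.0) + 2·(-74.8) = -149.6
ΔH_rxn = (-163.8) − (-149.6) = -14.2 kJ/mol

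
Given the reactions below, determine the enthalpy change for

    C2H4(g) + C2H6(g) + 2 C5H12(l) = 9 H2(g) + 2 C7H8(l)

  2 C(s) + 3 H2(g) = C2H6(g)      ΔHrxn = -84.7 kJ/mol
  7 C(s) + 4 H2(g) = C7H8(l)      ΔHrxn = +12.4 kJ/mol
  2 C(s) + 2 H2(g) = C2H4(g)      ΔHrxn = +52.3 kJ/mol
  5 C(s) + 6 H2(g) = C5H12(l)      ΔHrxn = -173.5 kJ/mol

equation 1 reversed (reverse to put C2H6(g) on the reactant side): +84.7 kJ/mol
equation 2 × 2 (scale by 2 for the 2 C7H8(l)): (2)·(+12.4) = +24.8 kJ/mol
equation 3 reversed (reverse to put C2H4(g) on the reactant side): -52.3 kJ/mol
equation 4 reversed and × 2 (reverse to put C5H12(l) on the reactant side; ×2 to match 2 C5H12(l) in the target): (-2)·(-173.5) = +347.0 kJ/mol
Combining the equations, ΔHrxn = (-1)·(-84.7) + (2)·(+12.4) + (-1)·(+52.3) + (-2)·(-173.5) = 404.2 kJ/mol

ΔHrxn = 404.2 kJ/mol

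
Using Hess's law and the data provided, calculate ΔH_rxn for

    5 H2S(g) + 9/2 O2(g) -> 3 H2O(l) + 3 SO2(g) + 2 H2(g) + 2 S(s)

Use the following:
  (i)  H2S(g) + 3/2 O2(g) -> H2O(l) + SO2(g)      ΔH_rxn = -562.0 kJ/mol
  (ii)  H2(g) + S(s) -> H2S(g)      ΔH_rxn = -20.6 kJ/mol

ΔH_rxn = -1644.8 kJ/mol

(i) × 3: (3)·(-562.0) = -1686.0 kJ/mol
(ii) reversed and × 2: (-2)·(-20.6) = +41.2 kJ/mol
By Hess's law, ΔH_rxn = (-1686.0) + (+41.2) = -1644.8 kJ/mol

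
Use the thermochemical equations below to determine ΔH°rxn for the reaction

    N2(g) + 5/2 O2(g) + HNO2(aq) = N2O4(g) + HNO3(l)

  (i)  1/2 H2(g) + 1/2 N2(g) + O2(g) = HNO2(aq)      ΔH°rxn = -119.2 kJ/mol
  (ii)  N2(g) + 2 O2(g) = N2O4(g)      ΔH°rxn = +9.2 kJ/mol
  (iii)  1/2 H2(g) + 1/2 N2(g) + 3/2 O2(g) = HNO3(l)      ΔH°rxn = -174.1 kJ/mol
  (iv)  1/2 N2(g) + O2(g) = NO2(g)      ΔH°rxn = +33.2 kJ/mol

(i) reversed: +119.2 kJ/mol
(ii) as written: +9.2 kJ/mol
(iii) as written: -174.1 kJ/mol
(iv): not needed.
Summing the manipulated equations, ΔH°rxn = (+119.2) + (+9.2) + (-174.1) = -45.7 kJ/mol

ΔH°rxn = -45.7 kJ/mol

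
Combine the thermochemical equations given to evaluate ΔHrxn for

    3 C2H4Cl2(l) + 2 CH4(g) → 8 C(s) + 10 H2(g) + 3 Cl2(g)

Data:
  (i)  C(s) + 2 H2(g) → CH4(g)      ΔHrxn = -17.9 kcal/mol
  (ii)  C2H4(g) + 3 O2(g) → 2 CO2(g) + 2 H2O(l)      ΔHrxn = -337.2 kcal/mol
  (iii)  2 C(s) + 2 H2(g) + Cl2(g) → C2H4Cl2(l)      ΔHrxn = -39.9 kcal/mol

(i) reversed and × 2 (CH4(g) must end up as a reactant; scale by 2 for the 2 CH4(g)): (-2)·(-17.9) = +35.8 kcal/mol
(ii): not needed (C2H4(g) appears nowhere else).
(iii) reversed and × 3 (C2H4Cl2(l) must end up as a reactant; scale by 3 for the 3 C2H4Cl2(l)): (-3)·(-39.9) = +119.7 kcal/mol
ΔHrxn = (+35.8) + (+119.7) = 155.5 kcal/mol

ΔHrxn = 155.5 kcal/mol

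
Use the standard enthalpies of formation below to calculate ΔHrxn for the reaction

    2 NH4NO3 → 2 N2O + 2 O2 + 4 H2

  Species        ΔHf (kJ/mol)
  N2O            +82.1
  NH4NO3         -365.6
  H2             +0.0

ΔHrxn = 895.4 kJ/mol

Products: 2·(+82.1) + 2·(+0.0) + 4·(+0.0) = +164.2
Reactants: 2·(-365.6) = -731.2
ΔHrxn = (+164.2) − (-731.2) = 895.4 kJ/mol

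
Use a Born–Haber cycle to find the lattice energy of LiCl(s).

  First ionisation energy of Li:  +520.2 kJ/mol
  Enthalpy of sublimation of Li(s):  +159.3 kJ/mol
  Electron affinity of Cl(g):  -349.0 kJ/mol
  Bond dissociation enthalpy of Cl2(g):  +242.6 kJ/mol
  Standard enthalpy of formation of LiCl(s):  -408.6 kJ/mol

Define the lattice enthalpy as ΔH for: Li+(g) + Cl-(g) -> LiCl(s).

U = -860.4 kJ/mol

ΔHf° = 1·ΔHsub + 1·(ΣIE) + 1/2·D(Cl2) + 1·EA + U
-408.6 = 1·(+159.3) + 1·(+520.2) + 1/2·(+242.6) + 1·(-349.0) + U
U = -408.6 − (+451.8) = -860.4 kJ/mol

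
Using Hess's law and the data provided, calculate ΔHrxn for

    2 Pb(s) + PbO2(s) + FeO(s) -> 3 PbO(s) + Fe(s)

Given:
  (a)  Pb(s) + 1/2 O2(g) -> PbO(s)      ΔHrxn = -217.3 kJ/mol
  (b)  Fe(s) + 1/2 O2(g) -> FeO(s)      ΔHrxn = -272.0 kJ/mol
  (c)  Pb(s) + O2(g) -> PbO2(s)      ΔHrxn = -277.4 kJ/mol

ΔHrxn = -102.5 kJ/mol

(a) × 3 (×3 to match 3 PbO(s) in the target): (3)·(-217.3) = -651.9 kJ/mol
(b) reversed (FeO(s) must end up as a reactant): +272.0 kJ/mol
(c) reversed (PbO2(s) must end up as a reactant): +277.4 kJ/mol
Combining the equations, ΔHrxn = (-651.9) + (+272.0) + (+277.4) = -102.5 kJ/mol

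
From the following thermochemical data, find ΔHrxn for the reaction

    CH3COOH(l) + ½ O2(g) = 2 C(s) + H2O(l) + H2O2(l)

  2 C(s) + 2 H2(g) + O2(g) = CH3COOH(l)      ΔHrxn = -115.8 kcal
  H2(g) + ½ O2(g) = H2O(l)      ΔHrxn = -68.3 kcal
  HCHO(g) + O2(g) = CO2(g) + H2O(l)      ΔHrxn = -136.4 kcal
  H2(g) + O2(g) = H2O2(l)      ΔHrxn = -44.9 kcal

ΔHrxn = 2.6 kcal

equation 1 reversed (reverse to put CH3COOH(l) on the reactant side): +115.8 kcal
equation 2 as written: -68.3 kcal
equation 3: not needed (HCHO(g) appears nowhere else).
equation 4 as written (H2O2(l) already on the product side): -44.9 kcal
ΔHrxn = (-1)·(-115.8) + (1)·(-68.3) + (1)·(-44.9) = 2.6 kcal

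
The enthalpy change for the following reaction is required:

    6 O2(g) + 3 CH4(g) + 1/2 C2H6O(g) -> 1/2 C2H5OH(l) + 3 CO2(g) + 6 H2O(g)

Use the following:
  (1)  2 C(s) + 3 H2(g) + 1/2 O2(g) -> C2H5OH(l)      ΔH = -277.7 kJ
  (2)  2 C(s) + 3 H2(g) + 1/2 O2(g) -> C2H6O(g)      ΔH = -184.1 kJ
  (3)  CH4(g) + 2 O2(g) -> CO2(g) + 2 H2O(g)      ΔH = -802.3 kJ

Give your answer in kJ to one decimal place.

ΔH = -2453.7 kJ

(1) × 1/2: (1/2)·(-277.7) = -138.85 kJ
(2) reversed and × 1/2: (-1/2)·(-184.1) = +92.05 kJ
(3) × 3: (3)·(-802.3) = -2406.9 kJ
Since enthalpy is a state function, ΔH = (1/2)·(-277.7) + (-1/2)·(-184.1) + (3)·(-802.3) = -2453.7 kJ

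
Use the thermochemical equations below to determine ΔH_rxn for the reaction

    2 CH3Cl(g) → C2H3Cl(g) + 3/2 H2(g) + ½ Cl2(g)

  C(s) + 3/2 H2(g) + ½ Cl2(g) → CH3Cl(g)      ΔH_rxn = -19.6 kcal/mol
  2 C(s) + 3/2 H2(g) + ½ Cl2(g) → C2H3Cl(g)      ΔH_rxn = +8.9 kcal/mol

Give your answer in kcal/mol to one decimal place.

ΔH_rxn = 48.1 kcal/mol

equation 1 reversed and × 2 (CH3Cl(g) must end up as a reactant; scale by 2 for the 2 CH3Cl(g)): (-2)·(-19.6) = +39.2 kcal/mol
equation 2 as written (C2H3Cl(g) already on the product side): +8.9 kcal/mol
Since enthalpy is a state function, ΔH_rxn = (+39.2) + (+8.9) = 48.1 kcal/mol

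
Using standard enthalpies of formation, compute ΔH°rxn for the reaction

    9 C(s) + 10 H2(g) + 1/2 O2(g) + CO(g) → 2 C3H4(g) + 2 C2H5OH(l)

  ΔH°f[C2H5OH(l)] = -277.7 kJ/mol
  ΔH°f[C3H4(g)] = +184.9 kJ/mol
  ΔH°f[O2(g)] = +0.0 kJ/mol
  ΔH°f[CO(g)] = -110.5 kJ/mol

ΔH°rxn = Σ nΔHf°(products) − Σ nΔHf°(reactants).
Products: 2·(+184.9) + 2·(-277.7) = -185.6
Reactants: 9·(+0.0) + 10·(+0.0) + 1/2·(+0.0) + 1·(-110.5) = -110.5
ΔH°rxn = (-185.6) − (-110.5) = -75.1 kJ/mol

ΔH°rxn = -75.1 kJ/mol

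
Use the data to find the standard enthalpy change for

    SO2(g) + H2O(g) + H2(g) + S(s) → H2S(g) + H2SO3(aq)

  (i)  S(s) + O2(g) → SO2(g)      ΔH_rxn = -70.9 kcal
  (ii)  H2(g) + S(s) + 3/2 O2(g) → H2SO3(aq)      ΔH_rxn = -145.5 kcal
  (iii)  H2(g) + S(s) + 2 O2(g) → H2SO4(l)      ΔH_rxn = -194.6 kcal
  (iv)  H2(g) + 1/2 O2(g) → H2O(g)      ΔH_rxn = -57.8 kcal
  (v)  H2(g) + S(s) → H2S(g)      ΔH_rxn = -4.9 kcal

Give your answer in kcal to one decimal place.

ΔH_rxn = -21.7 kcal

(i) reversed (SO2(g) must end up as a reactant): +70.9 kcal
(ii) as written (H2SO3(aq) already on the product side): -145.5 kcal
(iii): not needed (H2SO4(l) appears nowhere else).
(iv) reversed (H2O(g) must end up as a reactant): +57.8 kcal
(v) as written (H2S(g) already on the product side): -4.9 kcal
Summing the manipulated equations, ΔH_rxn = (-1)·(-70.9) + (1)·(-145.5) + (-1)·(-57.8) + (1)·(-4.9) = -21.7 kcal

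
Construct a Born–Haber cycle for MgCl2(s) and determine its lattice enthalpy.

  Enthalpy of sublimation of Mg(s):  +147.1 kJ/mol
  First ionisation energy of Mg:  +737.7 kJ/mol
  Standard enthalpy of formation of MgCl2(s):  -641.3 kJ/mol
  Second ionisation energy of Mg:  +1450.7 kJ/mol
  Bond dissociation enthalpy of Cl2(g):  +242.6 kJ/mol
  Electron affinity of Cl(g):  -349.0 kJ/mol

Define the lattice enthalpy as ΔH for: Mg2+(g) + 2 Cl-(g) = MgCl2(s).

U = -2521.4 kJ/mol

ΔHf° = 1·ΔHsub + 1·(ΣIE) + 1·D(Cl2) + 2·EA + U
-641.3 = 1·(+147.1) + 1·(+2188.4) + 1·(+242.6) + 2·(-349.0) + U
U = -641.3 − (+1880.1) = -2521.4 kJ/mol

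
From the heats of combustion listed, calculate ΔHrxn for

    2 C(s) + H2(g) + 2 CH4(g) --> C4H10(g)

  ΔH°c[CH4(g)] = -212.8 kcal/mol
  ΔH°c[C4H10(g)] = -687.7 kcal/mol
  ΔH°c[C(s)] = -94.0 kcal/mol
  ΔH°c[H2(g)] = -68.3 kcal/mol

ΔHrxn = 5.8 kcal/mol

Using ΔH = Σ nΔHc°(reactants) − Σ nΔHc°(products):
= [2·(-94.0) + 1·(-68.3) + 2·(-212.8)] − [1·(-687.7)]
= 5.8 kcal/mol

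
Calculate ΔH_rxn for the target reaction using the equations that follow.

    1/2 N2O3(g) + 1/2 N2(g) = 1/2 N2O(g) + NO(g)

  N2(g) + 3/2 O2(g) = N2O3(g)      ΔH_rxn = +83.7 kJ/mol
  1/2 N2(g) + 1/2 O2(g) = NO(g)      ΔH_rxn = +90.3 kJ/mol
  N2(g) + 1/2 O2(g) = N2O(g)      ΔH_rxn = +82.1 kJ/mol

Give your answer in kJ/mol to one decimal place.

equation 1 reversed and × 1/2 (N2O3(g) must end up as a reactant; ×1/2 to match 1/2 N2O3(g) in the target): (-1/2)·(+83.7) = -41.85 kJ/mol
equation 2 as written (NO(g) already on the product side): +90.3 kJ/mol
equation 3 × 1/2 (scale by 1/2 for the 1/2 N2O(g)): (1/2)·(+82.1) = +41.05 kJ/mol
ΔH_rxn = (-1/2)·(+83.7) + (1)·(+90.3) + (1/2)·(+82.1) = 89.5 kJ/mol

ΔH_rxn = 89.5 kJ/mol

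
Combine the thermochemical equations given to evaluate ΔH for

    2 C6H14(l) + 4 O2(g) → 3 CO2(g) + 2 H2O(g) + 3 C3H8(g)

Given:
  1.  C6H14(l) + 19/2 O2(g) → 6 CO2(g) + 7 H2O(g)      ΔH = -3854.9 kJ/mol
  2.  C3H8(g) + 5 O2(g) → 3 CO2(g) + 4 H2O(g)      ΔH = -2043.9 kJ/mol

eq. 1 × 2: (2)·(-3854.9) = -7709.8 kJ/mol
eq. 2 reversed and × 3: (-3)·(-2043.9) = +6131.7 kJ/mol
ΔH = (-7709.8) + (+6131.7) = -1578.1 kJ/mol

ΔH = -1578.1 kJ/mol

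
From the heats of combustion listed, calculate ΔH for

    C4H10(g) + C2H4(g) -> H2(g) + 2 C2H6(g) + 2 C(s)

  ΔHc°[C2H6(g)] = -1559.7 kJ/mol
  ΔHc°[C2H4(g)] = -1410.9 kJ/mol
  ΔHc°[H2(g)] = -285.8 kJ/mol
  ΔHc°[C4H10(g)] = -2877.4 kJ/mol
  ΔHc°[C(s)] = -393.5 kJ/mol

ΔH = -96.1 kJ/mol

With combustion enthalpies, reactants minus products:
= [1·(-2877.4) + 1·(-1410.9)] − [1·(-285.8) + 2·(-1559.7) + 2·(-393.5)]
= -96.1 kJ/mol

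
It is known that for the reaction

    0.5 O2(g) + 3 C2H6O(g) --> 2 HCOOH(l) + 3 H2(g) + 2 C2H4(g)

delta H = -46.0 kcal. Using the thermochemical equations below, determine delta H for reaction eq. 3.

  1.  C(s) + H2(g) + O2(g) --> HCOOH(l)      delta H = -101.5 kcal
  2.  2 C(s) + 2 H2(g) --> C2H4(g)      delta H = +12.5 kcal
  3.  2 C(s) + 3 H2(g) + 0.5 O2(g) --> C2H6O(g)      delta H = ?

eq. 1 × 2: (2)·(-101.5) = -203.0 kcal
eq. 2 × 2: (2)·(+12.5) = +25.0 kcal
eq. 3 reversed and × 3: contributes −3·x
-46.0 = (-203.0) + (+25.0) − 3·x
x = (-46.0 − (-178.0)) / (-3) = -44.0 kcal

delta H = -44.0 kcal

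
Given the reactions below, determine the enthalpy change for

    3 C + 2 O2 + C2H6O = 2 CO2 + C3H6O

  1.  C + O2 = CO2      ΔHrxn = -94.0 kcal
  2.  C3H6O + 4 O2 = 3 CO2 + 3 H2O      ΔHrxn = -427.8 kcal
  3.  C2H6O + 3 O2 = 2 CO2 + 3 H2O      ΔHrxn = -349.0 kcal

ΔHrxn = -203.2 kcal

eq. 1 × 3 (scale by 3 for the 3 C): (3)·(-94.0) = -282.0 kcal
eq. 2 reversed (reverse to put C3H6O on the product side): +427.8 kcal
eq. 3 as written (C2H6O already on the reactant side): -349.0 kcal
Summing the manipulated equations, ΔHrxn = (-282.0) + (+427.8) + (-349.0) = -203.2 kcal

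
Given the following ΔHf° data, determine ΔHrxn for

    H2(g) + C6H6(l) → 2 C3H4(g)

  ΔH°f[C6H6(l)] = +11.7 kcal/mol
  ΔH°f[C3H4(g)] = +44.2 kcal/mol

Products: 2·(+44.2) = +88.4
Reactants: 1·(+0.0) + 1·(+11.7) = +11.7
ΔHrxn = (+88.4) − (+11.7) = 76.7 kcal/mol

ΔHrxn = 76.7 kcal/mol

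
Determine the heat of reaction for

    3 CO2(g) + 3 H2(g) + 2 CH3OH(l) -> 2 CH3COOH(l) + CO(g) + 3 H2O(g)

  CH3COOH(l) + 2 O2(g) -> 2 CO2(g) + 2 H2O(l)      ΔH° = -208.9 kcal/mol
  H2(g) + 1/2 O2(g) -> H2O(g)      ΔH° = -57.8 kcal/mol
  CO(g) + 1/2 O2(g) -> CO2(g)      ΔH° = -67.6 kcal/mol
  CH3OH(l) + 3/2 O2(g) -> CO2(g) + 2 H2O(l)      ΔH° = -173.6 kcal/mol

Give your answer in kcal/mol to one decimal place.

equation 1 reversed and × 2: (-2)·(-208.9) = +417.8 kcal/mol
equation 2 × 3: (3)·(-57.8) = -173.4 kcal/mol
equation 3 reversed: +67.6 kcal/mol
equation 4 × 2: (2)·(-173.6) = -347.2 kcal/mol
Summing the manipulated equations, ΔH° = (+417.8) + (-173.4) + (+67.6) + (-347.2) = -35.2 kcal/mol

ΔH° = -35.2 kcal/mol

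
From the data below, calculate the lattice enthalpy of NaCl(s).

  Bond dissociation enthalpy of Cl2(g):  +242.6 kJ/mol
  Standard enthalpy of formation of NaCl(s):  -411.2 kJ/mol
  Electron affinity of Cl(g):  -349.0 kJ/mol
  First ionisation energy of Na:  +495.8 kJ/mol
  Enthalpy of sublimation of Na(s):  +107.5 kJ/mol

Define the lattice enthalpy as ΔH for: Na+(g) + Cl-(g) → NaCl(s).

U = -786.8 kJ/mol

ΔHf° = 1·ΔHsub + 1·(ΣIE) + 1/2·D(Cl2) + 1·EA + U
-411.2 = 1·(+107.5) + 1·(+495.8) + 1/2·(+242.6) + 1·(-349.0) + U
U = -411.2 − (+375.6) = -786.8 kJ/mol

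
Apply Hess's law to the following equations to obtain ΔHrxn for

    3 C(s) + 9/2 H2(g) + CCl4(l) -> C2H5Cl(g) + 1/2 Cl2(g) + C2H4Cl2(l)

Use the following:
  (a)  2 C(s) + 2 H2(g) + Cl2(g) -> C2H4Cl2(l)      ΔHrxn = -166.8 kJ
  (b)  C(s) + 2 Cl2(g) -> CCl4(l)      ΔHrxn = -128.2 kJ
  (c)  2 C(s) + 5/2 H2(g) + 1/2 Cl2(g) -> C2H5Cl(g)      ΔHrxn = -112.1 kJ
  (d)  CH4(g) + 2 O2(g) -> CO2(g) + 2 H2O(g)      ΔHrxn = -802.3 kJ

(a) as written (C2H4Cl2(l) already on the product side): -166.8 kJ
(b) reversed (CCl4(l) must end up as a reactant): +128.2 kJ
(c) as written (C2H5Cl(g) already on the product side): -112.1 kJ
(d): not needed (H2O(g) appears nowhere else).
By Hess's law, ΔHrxn = (1)·(-166.8) + (-1)·(-128.2) + (1)·(-112.1) = -150.7 kJ

ΔHrxn = -150.7 kJ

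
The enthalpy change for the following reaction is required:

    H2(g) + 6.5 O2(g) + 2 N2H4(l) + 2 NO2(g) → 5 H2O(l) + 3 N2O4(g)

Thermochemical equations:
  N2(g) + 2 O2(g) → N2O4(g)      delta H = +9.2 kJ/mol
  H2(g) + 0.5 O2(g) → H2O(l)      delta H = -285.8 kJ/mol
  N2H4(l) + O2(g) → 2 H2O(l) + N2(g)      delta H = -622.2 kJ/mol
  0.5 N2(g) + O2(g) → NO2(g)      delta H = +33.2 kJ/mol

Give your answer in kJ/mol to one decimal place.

equation 1 × 3: (3)·(+9.2) = +27.6 kJ/mol
equation 2 as written: -285.8 kJ/mol
equation 3 × 2: (2)·(-622.2) = -1244.4 kJ/mol
equation 4 reversed and × 2: (-2)·(+33.2) = -66.4 kJ/mol
delta H = (3)·(+9.2) + (1)·(-285.8) + (2)·(-622.2) + (-2)·(+33.2) = -1569.0 kJ/mol

delta H = -1569.0 kJ/mol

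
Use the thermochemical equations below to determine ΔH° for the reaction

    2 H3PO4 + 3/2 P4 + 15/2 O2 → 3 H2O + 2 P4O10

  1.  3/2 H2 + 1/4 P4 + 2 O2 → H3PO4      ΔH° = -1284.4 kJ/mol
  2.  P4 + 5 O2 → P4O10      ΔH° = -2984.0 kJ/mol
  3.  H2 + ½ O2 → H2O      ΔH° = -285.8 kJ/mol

eq. 1 reversed and × 2: (-2)·(-1284.4) = +2568.8 kJ/mol
eq. 2 × 2: (2)·(-2984.0) = -5968.0 kJ/mol
eq. 3 × 3: (3)·(-285.8) = -857.4 kJ/mol
ΔH° = (+2568.8) + (-5968.0) + (-857.4) = -4256.6 kJ/mol

ΔH° = -4256.6 kJ/mol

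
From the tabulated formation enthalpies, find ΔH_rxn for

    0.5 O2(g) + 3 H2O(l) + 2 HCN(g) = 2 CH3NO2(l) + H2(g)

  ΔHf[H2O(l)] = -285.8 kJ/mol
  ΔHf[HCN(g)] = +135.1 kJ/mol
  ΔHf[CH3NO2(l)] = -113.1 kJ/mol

Products: 2·(-113.1) + 1·(+0.0) = -226.2
Reactants: 1/2·(+0.0) + 3·(-285.8) + 2·(+135.1) = -587.2
ΔH_rxn = (-226.2) − (-587.2) = 361.0 kJ/mol

ΔH_rxn = 361.0 kJ/mol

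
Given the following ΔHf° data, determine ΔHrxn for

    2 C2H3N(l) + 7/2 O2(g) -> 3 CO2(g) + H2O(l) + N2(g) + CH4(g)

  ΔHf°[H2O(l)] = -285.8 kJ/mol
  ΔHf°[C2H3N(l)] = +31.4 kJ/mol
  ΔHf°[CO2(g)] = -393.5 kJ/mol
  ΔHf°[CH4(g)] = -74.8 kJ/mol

ΔHrxn = -1603.9 kJ/mol

ΔH°rxn = Σ nΔHf°(products) − Σ nΔHf°(reactants).
Products: 3·(-393.5) + 1·(-285.8) + 1·(+0.0) + 1·(-74.8) = -1541.1
Reactants: 2·(+31.4) + 7/2·(+0.0) = +62.8
ΔHrxn = (-1541.1) − (+62.8) = -1603.9 kJ/mol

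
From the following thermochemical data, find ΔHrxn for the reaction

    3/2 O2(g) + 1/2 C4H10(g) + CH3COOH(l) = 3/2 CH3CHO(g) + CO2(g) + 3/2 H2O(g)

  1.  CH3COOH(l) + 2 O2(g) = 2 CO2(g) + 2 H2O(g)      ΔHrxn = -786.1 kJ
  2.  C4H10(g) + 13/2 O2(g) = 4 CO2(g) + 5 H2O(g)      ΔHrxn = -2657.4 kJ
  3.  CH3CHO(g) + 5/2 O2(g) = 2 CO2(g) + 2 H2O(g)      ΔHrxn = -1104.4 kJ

ΔHrxn = -458.2 kJ

eq. 1 as written: -786.1 kJ
eq. 2 × 1/2: (1/2)·(-2657.4) = -1328.7 kJ
eq. 3 reversed and × 3/2: (-3/2)·(-1104.4) = +1656.6 kJ
By Hess's law, ΔHrxn = (-786.1) + (-1328.7) + (+1656.6) = -458.2 kJ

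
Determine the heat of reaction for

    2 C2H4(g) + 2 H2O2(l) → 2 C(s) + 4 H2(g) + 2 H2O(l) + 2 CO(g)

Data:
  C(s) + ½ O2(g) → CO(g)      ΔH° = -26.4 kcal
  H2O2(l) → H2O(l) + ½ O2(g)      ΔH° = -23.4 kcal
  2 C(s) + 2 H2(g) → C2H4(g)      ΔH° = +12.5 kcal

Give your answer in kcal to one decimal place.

equation 1 × 2 (×2 to match 2 CO(g) in the target): (2)·(-26.4) = -52.8 kcal
equation 2 × 2 (×2 to match 2 H2O2(l) in the target): (2)·(-23.4) = -46.8 kcal
equation 3 reversed and × 2 (reverse to put C2H4(g) on the reactant side; ×2 to match 2 C2H4(g) in the target): (-2)·(+12.5) = -25.0 kcal
By Hess's law, ΔH° = (2)·(-26.4) + (2)·(-23.4) + (-2)·(+12.5) = -124.6 kcal

ΔH° = -124.6 kcal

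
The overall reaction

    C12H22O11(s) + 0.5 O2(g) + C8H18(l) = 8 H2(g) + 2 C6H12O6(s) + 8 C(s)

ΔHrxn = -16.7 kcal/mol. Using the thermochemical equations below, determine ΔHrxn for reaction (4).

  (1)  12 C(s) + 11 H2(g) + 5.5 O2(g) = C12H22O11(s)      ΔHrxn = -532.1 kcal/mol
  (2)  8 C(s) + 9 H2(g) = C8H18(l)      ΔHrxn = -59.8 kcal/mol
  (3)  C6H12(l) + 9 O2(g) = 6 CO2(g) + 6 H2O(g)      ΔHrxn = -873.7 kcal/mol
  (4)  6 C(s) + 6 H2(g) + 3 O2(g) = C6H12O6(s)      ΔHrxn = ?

(1) reversed: +532.1 kcal/mol
(2) reversed: +59.8 kcal/mol
(3): not needed.
(4) × 2: contributes 2·x
-16.7 = (+532.1) + (+59.8) + 2·x
x = (-16.7 − (+591.9)) / (2) = -304.3 kcal/mol

ΔHrxn = -304.3 kcal/mol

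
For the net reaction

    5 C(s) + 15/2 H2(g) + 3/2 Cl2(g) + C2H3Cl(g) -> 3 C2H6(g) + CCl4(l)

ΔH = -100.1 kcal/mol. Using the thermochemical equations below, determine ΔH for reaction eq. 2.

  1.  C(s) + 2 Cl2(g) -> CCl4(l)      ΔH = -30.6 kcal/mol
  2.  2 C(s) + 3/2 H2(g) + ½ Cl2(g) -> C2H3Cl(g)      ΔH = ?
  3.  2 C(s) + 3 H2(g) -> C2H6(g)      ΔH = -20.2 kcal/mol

ΔH = 8.9 kcal/mol

eq. 1 as written: -30.6 kcal/mol
eq. 2 reversed: contributes −x
eq. 3 × 3: (3)·(-20.2) = -60.6 kcal/mol
-100.1 = (-30.6) + (-60.6) − x
x = (-100.1 − (-91.2)) / (-1) = 8.9 kcal/mol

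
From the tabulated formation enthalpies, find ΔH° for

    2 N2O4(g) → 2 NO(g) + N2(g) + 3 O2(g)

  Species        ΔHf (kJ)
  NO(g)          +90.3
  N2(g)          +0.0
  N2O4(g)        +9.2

Products: 2·(+90.3) + 1·(+0.0) + 3·(+0.0) = +180.6
Reactants: 2·(+9.2) = +18.4
ΔH° = (+180.6) − (+18.4) = 162.2 kJ

ΔH° = 162.2 kJ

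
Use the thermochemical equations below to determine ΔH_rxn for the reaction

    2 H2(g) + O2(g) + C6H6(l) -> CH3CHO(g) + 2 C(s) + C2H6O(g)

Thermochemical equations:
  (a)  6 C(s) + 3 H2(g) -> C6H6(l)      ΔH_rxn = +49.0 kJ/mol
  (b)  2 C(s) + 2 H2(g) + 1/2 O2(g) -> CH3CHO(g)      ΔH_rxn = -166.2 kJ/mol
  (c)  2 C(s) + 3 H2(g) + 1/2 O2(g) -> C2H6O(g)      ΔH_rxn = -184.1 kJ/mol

ΔH_rxn = -399.3 kJ/mol

(a) reversed: -49.0 kJ/mol
(b) as written: -166.2 kJ/mol
(c) as written: -184.1 kJ/mol
ΔH_rxn = (-1)·(+49.0) + (1)·(-166.2) + (1)·(-184.1) = -399.3 kJ/mol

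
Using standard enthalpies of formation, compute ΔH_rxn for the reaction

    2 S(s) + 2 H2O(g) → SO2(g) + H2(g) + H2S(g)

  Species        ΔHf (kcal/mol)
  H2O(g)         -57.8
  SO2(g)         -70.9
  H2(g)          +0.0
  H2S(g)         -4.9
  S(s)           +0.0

ΔH°rxn = Σ nΔHf°(products) − Σ nΔHf°(reactants).
Products: 1·(-70.9) + 1·(+0.0) + 1·(-4.9) = -75.8
Reactants: 2·(+0.0) + 2·(-57.8) = -115.6
ΔH_rxn = (-75.8) − (-115.6) = 39.8 kcal/mol

ΔH_rxn = 39.8 kcal/mol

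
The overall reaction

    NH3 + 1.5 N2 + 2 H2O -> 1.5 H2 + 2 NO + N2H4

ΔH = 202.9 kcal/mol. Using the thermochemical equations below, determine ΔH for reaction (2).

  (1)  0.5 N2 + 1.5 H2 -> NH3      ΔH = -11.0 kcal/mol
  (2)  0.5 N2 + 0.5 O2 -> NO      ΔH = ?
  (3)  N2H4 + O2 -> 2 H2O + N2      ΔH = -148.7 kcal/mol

ΔH = 21.6 kcal/mol

(1) reversed: +11.0 kcal/mol
(2) × 2: contributes 2·x
(3) reversed: +148.7 kcal/mol
+202.9 = (+11.0) + (+148.7) + 2·x
x = (+202.9 − (+159.7)) / (2) = 21.6 kcal/mol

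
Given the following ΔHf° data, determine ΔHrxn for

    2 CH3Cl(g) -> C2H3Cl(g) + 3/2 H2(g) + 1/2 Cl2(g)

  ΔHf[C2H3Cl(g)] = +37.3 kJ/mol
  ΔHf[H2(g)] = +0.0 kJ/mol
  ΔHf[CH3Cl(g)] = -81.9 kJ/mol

Products: 1·(+37.3) + 3/2·(+0.0) + 1/2·(+0.0) = +37.3
Reactants: 2·(-81.9) = -163.8
ΔHrxn = (+37.3) − (-163.8) = 201.1 kJ/mol

ΔHrxn = 201.1 kJ/mol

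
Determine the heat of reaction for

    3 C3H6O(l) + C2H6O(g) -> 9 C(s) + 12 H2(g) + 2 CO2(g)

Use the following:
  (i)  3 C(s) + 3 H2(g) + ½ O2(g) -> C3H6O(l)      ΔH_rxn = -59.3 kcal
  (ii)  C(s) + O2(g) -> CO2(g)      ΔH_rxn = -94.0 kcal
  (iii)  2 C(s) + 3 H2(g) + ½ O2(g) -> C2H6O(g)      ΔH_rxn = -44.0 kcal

ΔH_rxn = 33.9 kcal

(i) reversed and × 3: (-3)·(-59.3) = +177.9 kcal
(ii) × 2: (2)·(-94.0) = -188.0 kcal
(iii) reversed: +44.0 kcal
Summing the manipulated equations, ΔH_rxn = (-3)·(-59.3) + (2)·(-94.0) + (-1)·(-44.0) = 33.9 kcal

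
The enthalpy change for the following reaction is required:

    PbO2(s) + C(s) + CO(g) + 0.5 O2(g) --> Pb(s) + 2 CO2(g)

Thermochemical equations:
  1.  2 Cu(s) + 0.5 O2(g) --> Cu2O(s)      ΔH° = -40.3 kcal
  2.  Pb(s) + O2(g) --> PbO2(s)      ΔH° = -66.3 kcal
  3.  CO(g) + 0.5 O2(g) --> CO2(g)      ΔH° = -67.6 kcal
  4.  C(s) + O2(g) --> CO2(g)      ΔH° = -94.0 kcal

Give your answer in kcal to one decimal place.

eq. 1: not needed.
eq. 2 reversed: +66.3 kcal
eq. 3 as written: -67.6 kcal
eq. 4 as written: -94.0 kcal
ΔH° = (-1)·(-66.3) + (1)·(-67.6) + (1)·(-94.0) = -95.3 kcal

ΔH° = -95.3 kcal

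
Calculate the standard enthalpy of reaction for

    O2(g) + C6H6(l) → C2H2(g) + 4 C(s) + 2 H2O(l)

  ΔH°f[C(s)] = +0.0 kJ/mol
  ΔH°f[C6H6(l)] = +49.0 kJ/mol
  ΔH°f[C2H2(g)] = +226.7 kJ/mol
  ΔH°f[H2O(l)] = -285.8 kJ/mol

ΔH°rxn = Σ nΔHf°(products) − Σ nΔHf°(reactants).
Products: 1·(+226.7) + 4·(+0.0) + 2·(-285.8) = -344.9
Reactants: 1·(+0.0) + 1·(+49.0) = +49.0
ΔHrxn = (-344.9) − (+49.0) = -393.9 kJ/mol

ΔHrxn = -393.9 kJ/mol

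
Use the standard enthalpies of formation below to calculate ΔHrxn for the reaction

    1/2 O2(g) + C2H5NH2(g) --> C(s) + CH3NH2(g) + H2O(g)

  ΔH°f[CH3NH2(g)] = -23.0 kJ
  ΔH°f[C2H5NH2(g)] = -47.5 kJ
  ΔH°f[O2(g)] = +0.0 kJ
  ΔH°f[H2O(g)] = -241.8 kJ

Products: 1·(+0.0) + 1·(-23.0) + 1·(-241.8) = -264.8
Reactants: 1/2·(+0.0) + 1·(-47.5) = -47.5
ΔHrxn = (-264.8) − (-47.5) = -217.3 kJ

ΔHrxn = -217.3 kJ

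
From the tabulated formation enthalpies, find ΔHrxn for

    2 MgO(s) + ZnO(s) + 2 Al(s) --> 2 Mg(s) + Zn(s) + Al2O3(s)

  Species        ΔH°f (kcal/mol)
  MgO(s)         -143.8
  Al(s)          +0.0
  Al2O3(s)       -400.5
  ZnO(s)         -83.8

ΔH°rxn = Σ nΔHf°(products) − Σ nΔHf°(reactants).
Products: 2·(+0.0) + 1·(+0.0) + 1·(-400.5) = -400.5
Reactants: 2·(-143.8) + 1·(-83.8) + 2·(+0.0) = -371.4
ΔHrxn = (-400.5) − (-371.4) = -29.1 kcal/mol

ΔHrxn = -29.1 kcal/mol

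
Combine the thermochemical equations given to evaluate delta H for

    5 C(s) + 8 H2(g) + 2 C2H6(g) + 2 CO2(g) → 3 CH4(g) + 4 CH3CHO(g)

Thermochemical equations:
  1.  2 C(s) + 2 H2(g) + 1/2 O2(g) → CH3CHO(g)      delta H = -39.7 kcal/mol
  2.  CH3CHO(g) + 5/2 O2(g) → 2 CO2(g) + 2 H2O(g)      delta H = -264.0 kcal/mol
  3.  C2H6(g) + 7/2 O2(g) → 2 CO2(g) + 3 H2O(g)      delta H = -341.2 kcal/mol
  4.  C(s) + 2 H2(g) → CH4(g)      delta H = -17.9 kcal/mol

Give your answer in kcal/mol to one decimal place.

delta H = 16.2 kcal/mol

eq. 1 as written: -39.7 kcal/mol
eq. 2 reversed and × 3: (-3)·(-264.0) = +792.0 kcal/mol
eq. 3 × 2 (×2 to match 2 C2H6(g) in the target): (2)·(-341.2) = -682.4 kcal/mol
eq. 4 × 3 (×3 to match 3 CH4(g) in the target): (3)·(-17.9) = -53.7 kcal/mol
Since enthalpy is a state function, delta H = (1)·(-39.7) + (-3)·(-264.0) + (2)·(-341.2) + (3)·(-17.9) = 16.2 kcal/mol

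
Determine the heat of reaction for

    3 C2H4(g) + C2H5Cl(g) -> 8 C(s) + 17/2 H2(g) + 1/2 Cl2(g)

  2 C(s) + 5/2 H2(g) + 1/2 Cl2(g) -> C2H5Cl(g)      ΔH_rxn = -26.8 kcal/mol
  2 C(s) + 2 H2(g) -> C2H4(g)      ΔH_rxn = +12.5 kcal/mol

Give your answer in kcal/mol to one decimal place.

equation 1 reversed: +26.8 kcal/mol
equation 2 reversed and × 3: (-3)·(+12.5) = -37.5 kcal/mol
ΔH_rxn = (-1)·(-26.8) + (-3)·(+12.5) = -10.7 kcal/mol

ΔH_rxn = -10.7 kcal/mol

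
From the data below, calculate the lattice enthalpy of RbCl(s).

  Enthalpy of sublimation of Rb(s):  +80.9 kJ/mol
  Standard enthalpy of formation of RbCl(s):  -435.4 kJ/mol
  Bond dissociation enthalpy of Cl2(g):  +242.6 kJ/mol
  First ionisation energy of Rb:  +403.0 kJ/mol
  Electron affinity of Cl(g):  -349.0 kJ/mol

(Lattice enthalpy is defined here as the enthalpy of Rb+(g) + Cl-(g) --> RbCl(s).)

ΔHf° = 1·ΔHsub + 1·(ΣIE) + 1/2·D(Cl2) + 1·EA + U
-435.4 = 1·(+80.9) + 1·(+403.0) + 1/2·(+242.6) + 1·(-349.0) + U
U = -435.4 − (+256.2) = -691.6 kJ/mol

U = -691.6 kJ/mol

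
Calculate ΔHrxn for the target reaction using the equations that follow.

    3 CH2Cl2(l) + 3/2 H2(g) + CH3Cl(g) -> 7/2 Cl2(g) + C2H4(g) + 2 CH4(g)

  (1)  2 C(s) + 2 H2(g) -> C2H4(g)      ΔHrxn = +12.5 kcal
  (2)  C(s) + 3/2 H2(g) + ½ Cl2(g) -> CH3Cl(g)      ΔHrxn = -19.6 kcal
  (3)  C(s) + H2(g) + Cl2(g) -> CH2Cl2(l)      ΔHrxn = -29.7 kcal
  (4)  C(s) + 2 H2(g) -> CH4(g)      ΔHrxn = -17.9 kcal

ΔHrxn = 85.4 kcal

(1) as written: +12.5 kcal
(2) reversed: +19.6 kcal
(3) reversed and × 3: (-3)·(-29.7) = +89.1 kcal
(4) × 2: (2)·(-17.9) = -35.8 kcal
ΔHrxn = (1)·(+12.5) + (-1)·(-19.6) + (-3)·(-29.7) + (2)·(-17.9) = 85.4 kcal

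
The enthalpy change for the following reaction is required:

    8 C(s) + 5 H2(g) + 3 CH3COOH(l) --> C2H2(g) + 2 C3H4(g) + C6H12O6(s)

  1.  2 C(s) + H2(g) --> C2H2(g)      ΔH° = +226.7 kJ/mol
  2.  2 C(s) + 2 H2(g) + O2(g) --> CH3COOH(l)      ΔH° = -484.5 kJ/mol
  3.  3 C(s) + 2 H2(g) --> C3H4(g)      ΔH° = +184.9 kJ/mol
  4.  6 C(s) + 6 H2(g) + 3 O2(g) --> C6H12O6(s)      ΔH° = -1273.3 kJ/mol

ΔH° = 776.7 kJ/mol

eq. 1 as written (C2H2(g) already on the product side): +226.7 kJ/mol
eq. 2 reversed and × 3 (reverse to put CH3COOH(l) on the reactant side; ×3 to match 3 CH3COOH(l) in the target): (-3)·(-484.5) = +1453.5 kJ/mol
eq. 3 × 2 (×2 to match 2 C3H4(g) in the target): (2)·(+184.9) = +369.8 kJ/mol
eq. 4 as written (C6H12O6(s) already on the product side): -1273.3 kJ/mol
ΔH° = (1)·(+226.7) + (-3)·(-484.5) + (2)·(+184.9) + (1)·(-1273.3) = 776.7 kJ/mol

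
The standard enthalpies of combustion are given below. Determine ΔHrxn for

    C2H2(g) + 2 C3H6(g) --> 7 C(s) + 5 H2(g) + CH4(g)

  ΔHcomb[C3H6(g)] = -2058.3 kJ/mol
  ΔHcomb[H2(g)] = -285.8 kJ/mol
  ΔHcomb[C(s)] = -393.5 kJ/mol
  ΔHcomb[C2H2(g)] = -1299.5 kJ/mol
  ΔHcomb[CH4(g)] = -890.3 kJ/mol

ΔHrxn = -342.3 kJ/mol

Using ΔH = Σ nΔHc°(reactants) − Σ nΔHc°(products):
= [1·(-1299.5) + 2·(-2058.3)] − [7·(-393.5) + 5·(-285.8) + 1·(-890.3)]
= -342.3 kJ/mol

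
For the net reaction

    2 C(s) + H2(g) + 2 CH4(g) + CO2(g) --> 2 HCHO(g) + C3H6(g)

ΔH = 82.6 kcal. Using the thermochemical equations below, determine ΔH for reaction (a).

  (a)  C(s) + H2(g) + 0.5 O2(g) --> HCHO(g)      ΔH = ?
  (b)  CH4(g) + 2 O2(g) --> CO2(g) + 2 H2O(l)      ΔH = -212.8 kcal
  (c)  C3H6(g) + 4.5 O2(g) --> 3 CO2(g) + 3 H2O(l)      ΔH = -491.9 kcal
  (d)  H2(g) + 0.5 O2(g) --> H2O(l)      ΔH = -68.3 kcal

(a) × 2 (scale by 2 for the 2 HCHO(g)): contributes 2·x
(b) × 2 (scale by 2 for the 2 CH4(g)): (2)·(-212.8) = -425.6 kcal
(c) reversed (C3H6(g) must end up as a product): +491.9 kcal
(d) reversed: +68.3 kcal
+82.6 = (-425.6) + (+491.9) + (+68.3) + 2·x
x = (+82.6 − (+134.6)) / (2) = -26.0 kcal

ΔH = -26.0 kcal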